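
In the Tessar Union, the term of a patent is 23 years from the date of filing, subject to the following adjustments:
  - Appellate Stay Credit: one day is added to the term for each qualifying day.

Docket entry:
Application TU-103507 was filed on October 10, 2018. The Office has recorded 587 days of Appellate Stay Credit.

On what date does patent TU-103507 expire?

Base term: filing date + 23 years → 10 October 2041.
Appellate Stay Credit: +587 days → 20 May 2043.

May 20, 2043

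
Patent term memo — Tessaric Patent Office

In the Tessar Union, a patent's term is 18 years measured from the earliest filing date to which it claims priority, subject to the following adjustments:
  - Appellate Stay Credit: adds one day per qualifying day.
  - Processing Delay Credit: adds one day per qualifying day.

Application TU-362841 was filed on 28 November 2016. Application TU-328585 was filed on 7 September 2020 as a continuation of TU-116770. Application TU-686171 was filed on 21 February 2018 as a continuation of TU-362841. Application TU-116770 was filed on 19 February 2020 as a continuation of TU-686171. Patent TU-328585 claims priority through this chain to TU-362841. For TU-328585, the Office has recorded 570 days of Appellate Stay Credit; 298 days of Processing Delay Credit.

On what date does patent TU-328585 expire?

Earliest priority filing: 28 November 2016.
Base term: 28 November 2016 + 18 years → 28 November 2034.
Appellate Stay Credit: +570 days → 20 June 2036.
Processing Delay Credit: +298 days → 14 April 2037.

April 14, 2037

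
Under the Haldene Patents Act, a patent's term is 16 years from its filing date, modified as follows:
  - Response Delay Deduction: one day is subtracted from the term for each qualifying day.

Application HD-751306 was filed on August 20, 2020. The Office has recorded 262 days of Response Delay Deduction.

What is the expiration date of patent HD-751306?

2035-12-02

Base term: filing date + 16 years → 20 August 2036.
Response Delay Deduction: −262 days → 2 December 2035.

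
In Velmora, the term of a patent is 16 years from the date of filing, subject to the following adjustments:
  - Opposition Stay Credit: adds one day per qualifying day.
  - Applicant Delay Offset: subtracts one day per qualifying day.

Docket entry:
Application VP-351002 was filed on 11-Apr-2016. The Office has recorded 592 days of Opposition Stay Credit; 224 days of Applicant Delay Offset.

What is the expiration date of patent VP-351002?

2033-04-14

Base term: filing date + 16 years → 11 April 2032.
Opposition Stay Credit: +592 days → 24 November 2033.
Applicant Delay Offset: −224 days → 14 April 2033.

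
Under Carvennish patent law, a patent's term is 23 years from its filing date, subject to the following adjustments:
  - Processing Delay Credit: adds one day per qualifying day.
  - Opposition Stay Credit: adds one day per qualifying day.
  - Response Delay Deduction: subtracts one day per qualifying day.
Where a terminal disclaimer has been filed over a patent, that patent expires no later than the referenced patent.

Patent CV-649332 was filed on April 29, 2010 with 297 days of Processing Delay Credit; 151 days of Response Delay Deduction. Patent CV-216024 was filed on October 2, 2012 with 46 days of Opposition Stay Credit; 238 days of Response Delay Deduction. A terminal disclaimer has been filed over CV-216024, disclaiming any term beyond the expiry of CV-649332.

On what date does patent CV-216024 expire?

Natural term of CV-216024:
  Base: filing + 23 years → 2 October 2035.
  Opposition Stay Credit: +46 days → 17 November 2035.
  Response Delay Deduction: −238 days → 24 March 2035.
Expiry of referenced patent CV-649332:
  Base: filing + 23 years → 29 April 2033.
  Processing Delay Credit: +297 days → 20 February 2034.
  Response Delay Deduction: −151 days → 22 September 2033.
Terminal disclaimer: CV-216024 expires on the earlier of 24 March 2035 and 22 September 2033.

September 22, 2033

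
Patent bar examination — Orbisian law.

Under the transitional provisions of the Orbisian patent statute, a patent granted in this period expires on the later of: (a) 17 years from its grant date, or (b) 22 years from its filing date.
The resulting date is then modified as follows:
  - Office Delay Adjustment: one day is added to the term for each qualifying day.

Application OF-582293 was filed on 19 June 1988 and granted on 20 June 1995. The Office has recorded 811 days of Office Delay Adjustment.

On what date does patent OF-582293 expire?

September 9, 2014

(a) grant + 17 years → 20 June 2012.
(b) filing + 22 years → 19 June 2010.
Later of the two: 20 June 2012.
Office Delay Adjustment: +811 days → 9 September 2014.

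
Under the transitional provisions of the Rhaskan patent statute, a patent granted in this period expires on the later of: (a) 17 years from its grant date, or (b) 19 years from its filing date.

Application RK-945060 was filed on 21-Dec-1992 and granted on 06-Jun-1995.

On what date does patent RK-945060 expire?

2012-06-06

(a) grant + 17 years → 6 June 2012.
(b) filing + 19 years → 21 December 2011.
Later of the two: 6 June 2012.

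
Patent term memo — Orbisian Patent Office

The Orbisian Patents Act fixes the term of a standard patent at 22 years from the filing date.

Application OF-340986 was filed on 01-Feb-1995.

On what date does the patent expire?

February 1, 2017

Filing date + 22 years → 1 February 2017.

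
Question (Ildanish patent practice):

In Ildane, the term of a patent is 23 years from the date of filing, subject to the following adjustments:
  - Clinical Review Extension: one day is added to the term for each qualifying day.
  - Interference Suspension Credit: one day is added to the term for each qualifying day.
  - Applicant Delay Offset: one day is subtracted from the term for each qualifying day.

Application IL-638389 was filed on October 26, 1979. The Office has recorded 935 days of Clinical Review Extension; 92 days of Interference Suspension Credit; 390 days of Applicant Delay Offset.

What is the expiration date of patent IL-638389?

July 24, 2004

Base term: filing date + 23 years → 26 October 2002.
Clinical Review Extension: +935 days → 18 May 2005.
Interference Suspension Credit: +92 days → 18 August 2005.
Applicant Delay Offset: −390 days → 24 July 2004.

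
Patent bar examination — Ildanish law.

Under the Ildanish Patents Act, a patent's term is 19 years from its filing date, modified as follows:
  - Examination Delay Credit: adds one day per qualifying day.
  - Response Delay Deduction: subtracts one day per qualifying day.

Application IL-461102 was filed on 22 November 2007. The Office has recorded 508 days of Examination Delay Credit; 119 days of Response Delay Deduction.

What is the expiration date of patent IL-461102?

Base term: filing date + 19 years → 22 November 2026.
Examination Delay Credit: +508 days → 13 April 2028.
Response Delay Deduction: −119 days → 16 December 2027.

December 16, 2027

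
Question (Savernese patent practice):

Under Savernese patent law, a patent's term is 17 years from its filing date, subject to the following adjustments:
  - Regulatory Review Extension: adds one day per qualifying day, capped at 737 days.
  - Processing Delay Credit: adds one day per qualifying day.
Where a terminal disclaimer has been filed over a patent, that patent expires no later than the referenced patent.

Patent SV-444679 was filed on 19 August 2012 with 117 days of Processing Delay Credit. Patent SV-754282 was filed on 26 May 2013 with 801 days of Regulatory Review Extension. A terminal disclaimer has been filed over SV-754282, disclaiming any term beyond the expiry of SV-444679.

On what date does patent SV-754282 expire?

December 14, 2029

Natural term of SV-754282:
  Base: filing + 17 years → 26 May 2030.
  Regulatory Review Extension: 801 days claimed exceeds the 737-day cap, so +737 days → 1 June 2032.
Expiry of referenced patent SV-444679:
  Base: filing + 17 years → 19 August 2029.
  Processing Delay Credit: +117 days → 14 December 2029.
Terminal disclaimer: SV-754282 expires on the earlier of 1 June 2032 and 14 December 2029.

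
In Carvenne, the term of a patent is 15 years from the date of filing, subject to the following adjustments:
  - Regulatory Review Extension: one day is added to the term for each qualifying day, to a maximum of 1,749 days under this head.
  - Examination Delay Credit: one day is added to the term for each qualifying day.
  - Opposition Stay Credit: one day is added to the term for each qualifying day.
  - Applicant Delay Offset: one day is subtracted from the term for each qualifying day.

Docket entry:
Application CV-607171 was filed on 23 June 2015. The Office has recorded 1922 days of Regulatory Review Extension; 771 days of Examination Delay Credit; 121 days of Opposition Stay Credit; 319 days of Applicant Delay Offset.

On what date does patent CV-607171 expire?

October 31, 2036

Base term: filing date + 15 years → 23 June 2030.
Regulatory Review Extension: 1922 days claimed exceeds the 1749-day cap, so +1749 days → 7 April 2035.
Examination Delay Credit: +771 days → 17 May 2037.
Opposition Stay Credit: +121 days → 15 September 2037.
Applicant Delay Offset: −319 days → 31 October 2036.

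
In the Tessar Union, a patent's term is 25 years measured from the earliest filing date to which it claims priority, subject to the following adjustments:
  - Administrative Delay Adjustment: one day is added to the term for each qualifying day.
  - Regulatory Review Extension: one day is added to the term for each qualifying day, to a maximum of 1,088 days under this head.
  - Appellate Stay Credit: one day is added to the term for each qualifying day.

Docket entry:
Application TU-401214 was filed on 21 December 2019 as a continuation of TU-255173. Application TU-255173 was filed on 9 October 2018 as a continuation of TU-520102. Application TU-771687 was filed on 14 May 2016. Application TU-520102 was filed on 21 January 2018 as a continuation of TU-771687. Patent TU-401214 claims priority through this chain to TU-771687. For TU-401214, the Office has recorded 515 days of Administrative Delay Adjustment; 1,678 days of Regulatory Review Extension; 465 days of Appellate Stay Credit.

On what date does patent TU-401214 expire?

Earliest priority filing: 14 May 2016.
Base term: 14 May 2016 + 25 years → 14 May 2041.
Administrative Delay Adjustment: +515 days → 11 October 2042.
Regulatory Review Extension: 1678 days claimed exceeds the 1088-day cap, so +1088 days → 3 October 2045.
Appellate Stay Credit: +465 days → 11 January 2047.

2047-01-11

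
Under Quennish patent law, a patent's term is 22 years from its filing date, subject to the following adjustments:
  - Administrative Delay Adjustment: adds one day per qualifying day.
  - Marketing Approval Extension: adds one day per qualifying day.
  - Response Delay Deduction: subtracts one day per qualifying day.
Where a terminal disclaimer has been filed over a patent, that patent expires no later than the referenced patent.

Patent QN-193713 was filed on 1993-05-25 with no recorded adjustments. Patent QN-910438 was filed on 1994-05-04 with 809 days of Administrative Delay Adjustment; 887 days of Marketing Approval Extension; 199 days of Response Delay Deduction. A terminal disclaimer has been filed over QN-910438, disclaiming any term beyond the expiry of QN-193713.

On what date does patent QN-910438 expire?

Natural term of QN-910438:
  Base: filing + 22 years → 4 May 2016.
  Administrative Delay Adjustment: +809 days → 22 July 2018.
  Marketing Approval Extension: +887 days → 25 December 2020.
  Response Delay Deduction: −199 days → 9 June 2020.
Expiry of referenced patent QN-193713:
  Base: filing + 22 years → 25 May 2015.
Terminal disclaimer: QN-910438 expires on the earlier of 9 June 2020 and 25 May 2015.

May 25, 2015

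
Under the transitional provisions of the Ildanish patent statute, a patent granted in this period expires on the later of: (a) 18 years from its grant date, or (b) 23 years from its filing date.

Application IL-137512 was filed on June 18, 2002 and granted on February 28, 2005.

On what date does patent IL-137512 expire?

2025-06-18

(a) grant + 18 years → 28 February 2023.
(b) filing + 23 years → 18 June 2025.
Later of the two: 18 June 2025.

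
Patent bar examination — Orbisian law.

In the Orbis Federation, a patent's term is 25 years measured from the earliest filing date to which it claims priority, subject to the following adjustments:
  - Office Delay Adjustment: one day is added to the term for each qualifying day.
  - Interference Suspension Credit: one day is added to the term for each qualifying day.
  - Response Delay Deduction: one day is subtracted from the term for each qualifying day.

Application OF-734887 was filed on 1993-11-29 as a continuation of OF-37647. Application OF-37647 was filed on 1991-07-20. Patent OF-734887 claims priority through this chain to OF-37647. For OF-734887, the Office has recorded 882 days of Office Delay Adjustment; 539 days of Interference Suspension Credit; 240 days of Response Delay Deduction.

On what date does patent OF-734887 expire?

Earliest priority filing: 20 July 1991.
Base term: 20 July 1991 + 25 years → 20 July 2016.
Office Delay Adjustment: +882 days → 19 December 2018.
Interference Suspension Credit: +539 days → 10 June 2020.
Response Delay Deduction: −240 days → 14 October 2019.

October 14, 2019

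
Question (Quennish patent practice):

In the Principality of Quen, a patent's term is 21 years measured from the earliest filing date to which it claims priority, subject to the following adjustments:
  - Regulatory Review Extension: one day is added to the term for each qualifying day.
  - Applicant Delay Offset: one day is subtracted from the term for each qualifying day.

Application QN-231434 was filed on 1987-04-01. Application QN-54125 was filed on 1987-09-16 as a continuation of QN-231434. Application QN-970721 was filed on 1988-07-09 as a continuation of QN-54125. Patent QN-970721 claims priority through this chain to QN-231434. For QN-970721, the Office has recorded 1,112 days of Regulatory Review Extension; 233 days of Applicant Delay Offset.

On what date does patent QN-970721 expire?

2010-08-28

Earliest priority filing: 1 April 1987.
Base term: 1 April 1987 + 21 years → 1 April 2008.
Regulatory Review Extension: +1112 days → 18 April 2011.
Applicant Delay Offset: −233 days → 28 August 2010.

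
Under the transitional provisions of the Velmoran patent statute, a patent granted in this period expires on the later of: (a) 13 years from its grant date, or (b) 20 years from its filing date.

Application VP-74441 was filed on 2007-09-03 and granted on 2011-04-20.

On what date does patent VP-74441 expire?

2027-09-03

(a) grant + 13 years → 20 April 2024.
(b) filing + 20 years → 3 September 2027.
Later of the two: 3 September 2027.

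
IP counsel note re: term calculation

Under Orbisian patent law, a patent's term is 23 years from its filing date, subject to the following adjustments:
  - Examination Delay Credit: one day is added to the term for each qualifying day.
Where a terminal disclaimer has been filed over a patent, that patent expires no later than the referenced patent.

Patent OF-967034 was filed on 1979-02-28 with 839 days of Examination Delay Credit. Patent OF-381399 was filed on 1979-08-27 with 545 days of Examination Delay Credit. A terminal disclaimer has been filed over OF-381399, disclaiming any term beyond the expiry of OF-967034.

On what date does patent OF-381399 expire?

Natural term of OF-381399:
  Base: filing + 23 years → 27 August 2002.
  Examination Delay Credit: +545 days → 23 February 2004.
Expiry of referenced patent OF-967034:
  Base: filing + 23 years → 28 February 2002.
  Examination Delay Credit: +839 days → 16 June 2004.
Terminal disclaimer: OF-381399 expires on the earlier of 23 February 2004 and 16 June 2004.

2004-02-23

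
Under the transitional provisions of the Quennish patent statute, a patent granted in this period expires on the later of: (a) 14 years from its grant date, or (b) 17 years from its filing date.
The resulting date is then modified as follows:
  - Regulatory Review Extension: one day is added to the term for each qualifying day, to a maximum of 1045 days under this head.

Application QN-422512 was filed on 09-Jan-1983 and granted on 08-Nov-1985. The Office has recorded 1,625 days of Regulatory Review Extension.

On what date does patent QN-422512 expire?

2002-11-19

(a) grant + 14 years → 8 November 1999.
(b) filing + 17 years → 9 January 2000.
Later of the two: 9 January 2000.
Regulatory Review Extension: 1625 days claimed exceeds the 1045-day cap, so +1045 days → 19 November 2002.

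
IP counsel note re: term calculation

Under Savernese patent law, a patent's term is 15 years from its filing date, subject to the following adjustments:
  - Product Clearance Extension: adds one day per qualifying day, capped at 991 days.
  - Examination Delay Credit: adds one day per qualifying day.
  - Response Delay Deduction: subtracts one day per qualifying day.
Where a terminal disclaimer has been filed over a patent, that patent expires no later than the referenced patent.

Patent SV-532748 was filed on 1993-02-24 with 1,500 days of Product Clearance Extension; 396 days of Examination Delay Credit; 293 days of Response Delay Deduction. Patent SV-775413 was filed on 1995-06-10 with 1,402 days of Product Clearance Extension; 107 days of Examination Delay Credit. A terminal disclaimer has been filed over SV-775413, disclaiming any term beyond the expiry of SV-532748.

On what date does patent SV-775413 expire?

Natural term of SV-775413:
  Base: filing + 15 years → 10 June 2010.
  Product Clearance Extension: 1402 days claimed exceeds the 991-day cap, so +991 days → 25 February 2013.
  Examination Delay Credit: +107 days → 12 June 2013.
Expiry of referenced patent SV-532748:
  Base: filing + 15 years → 24 February 2008.
  Product Clearance Extension: 1500 days claimed exceeds the 991-day cap, so +991 days → 11 November 2010.
  Examination Delay Credit: +396 days → 12 December 2011.
  Response Delay Deduction: −293 days → 22 February 2011.
Terminal disclaimer: SV-775413 expires on the earlier of 12 June 2013 and 22 February 2011.

February 22, 2011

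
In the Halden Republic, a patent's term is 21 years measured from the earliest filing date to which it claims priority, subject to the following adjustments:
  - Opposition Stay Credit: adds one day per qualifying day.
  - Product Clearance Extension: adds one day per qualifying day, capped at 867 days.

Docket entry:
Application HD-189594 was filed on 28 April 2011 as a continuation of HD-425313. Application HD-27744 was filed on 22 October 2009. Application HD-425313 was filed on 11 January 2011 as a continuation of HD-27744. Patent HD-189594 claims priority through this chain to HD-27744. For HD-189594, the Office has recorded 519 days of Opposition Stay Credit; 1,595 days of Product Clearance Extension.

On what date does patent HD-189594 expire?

Earliest priority filing: 22 October 2009.
Base term: 22 October 2009 + 21 years → 22 October 2030.
Opposition Stay Credit: +519 days → 24 March 2032.
Product Clearance Extension: 1595 days claimed exceeds the 867-day cap, so +867 days → 8 August 2034.

August 8, 2034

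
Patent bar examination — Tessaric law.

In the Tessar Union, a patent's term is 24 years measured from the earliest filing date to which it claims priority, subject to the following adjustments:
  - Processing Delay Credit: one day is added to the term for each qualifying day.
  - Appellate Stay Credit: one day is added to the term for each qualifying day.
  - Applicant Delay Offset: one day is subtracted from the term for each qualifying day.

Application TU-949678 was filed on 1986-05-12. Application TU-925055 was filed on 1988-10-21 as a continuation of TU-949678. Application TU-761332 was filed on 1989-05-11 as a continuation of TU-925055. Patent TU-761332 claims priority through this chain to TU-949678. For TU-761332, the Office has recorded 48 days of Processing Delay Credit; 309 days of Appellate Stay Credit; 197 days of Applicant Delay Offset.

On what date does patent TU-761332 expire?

Earliest priority filing: 12 May 1986.
Base term: 12 May 1986 + 24 years → 12 May 2010.
Processing Delay Credit: +48 days → 29 June 2010.
Appellate Stay Credit: +309 days → 4 May 2011.
Applicant Delay Offset: −197 days → 19 October 2010.

2010-10-19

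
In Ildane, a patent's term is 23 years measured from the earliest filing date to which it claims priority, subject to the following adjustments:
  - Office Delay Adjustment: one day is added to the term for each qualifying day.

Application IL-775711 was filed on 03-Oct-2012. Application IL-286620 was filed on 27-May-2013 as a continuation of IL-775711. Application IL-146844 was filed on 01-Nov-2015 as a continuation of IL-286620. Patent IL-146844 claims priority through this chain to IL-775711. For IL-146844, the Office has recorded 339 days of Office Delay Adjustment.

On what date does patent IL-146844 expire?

2036-09-06

Earliest priority filing: 3 October 2012.
Base term: 3 October 2012 + 23 years → 3 October 2035.
Office Delay Adjustment: +339 days → 6 September 2036.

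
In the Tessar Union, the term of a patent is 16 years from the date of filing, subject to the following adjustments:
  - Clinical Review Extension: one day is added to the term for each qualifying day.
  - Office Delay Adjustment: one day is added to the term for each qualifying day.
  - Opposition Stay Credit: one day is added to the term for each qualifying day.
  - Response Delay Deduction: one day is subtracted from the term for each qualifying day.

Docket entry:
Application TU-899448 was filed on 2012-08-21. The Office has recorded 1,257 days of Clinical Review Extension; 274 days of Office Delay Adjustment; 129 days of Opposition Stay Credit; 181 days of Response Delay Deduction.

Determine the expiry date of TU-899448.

Base term: filing date + 16 years → 21 August 2028.
Clinical Review Extension: +1257 days → 30 January 2032.
Office Delay Adjustment: +274 days → 30 October 2032.
Opposition Stay Credit: +129 days → 8 March 2033.
Response Delay Deduction: −181 days → 8 September 2032.

2032-09-08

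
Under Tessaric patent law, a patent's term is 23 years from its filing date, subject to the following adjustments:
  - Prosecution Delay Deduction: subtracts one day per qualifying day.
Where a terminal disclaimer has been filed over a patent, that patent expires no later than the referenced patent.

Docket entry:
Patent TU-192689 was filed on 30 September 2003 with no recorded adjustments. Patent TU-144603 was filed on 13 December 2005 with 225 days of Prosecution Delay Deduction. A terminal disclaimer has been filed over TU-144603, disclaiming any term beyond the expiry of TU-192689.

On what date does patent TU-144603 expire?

Natural term of TU-144603:
  Base: filing + 23 years → 13 December 2028.
  Prosecution Delay Deduction: −225 days → 2 May 2028.
Expiry of referenced patent TU-192689:
  Base: filing + 23 years → 30 September 2026.
Terminal disclaimer: TU-144603 expires on the earlier of 2 May 2028 and 30 September 2026.

2026-09-30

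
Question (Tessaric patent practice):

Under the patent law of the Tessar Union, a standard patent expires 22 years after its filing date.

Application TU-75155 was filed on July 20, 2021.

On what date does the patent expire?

2043-07-20

Filing date + 22 years → 20 July 2043.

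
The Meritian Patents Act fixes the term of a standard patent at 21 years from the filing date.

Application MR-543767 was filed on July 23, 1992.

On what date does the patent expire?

July 23, 2013

Filing date + 21 years → 23 July 2013.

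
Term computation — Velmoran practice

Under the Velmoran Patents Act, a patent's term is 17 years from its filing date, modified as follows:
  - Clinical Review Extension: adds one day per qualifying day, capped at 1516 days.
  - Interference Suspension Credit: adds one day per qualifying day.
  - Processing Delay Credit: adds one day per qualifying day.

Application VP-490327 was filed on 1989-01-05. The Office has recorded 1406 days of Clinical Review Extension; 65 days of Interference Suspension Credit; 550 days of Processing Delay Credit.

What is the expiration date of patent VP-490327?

Base term: filing date + 17 years → 5 January 2006.
Clinical Review Extension: 1406 days (within the 1516-day cap) → +1406 days → 11 November 2009.
Interference Suspension Credit: +65 days → 15 January 2010.
Processing Delay Credit: +550 days → 19 July 2011.

July 19, 2011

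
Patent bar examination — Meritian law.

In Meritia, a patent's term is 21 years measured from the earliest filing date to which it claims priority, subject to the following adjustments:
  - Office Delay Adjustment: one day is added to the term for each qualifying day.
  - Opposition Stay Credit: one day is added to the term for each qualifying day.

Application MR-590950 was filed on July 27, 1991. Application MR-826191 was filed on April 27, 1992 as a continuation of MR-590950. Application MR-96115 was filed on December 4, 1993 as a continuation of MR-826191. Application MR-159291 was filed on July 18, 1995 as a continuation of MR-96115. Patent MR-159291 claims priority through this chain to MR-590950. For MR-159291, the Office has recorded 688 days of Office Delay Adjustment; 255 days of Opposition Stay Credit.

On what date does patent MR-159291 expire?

February 25, 2015

Earliest priority filing: 27 July 1991.
Base term: 27 July 1991 + 21 years → 27 July 2012.
Office Delay Adjustment: +688 days → 15 June 2014.
Opposition Stay Credit: +255 days → 25 February 2015.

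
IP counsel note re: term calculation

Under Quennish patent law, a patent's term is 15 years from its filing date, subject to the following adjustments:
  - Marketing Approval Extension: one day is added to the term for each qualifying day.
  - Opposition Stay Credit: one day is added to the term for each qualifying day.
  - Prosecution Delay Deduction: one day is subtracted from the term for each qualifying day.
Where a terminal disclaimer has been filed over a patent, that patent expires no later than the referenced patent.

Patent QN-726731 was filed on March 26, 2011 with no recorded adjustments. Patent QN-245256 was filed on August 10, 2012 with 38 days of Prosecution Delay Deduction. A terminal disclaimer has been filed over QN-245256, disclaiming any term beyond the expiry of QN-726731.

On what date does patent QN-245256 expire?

March 26, 2026

Natural term of QN-245256:
  Base: filing + 15 years → 10 August 2027.
  Prosecution Delay Deduction: −38 days → 3 July 2027.
Expiry of referenced patent QN-726731:
  Base: filing + 15 years → 26 March 2026.
Terminal disclaimer: QN-245256 expires on the earlier of 3 July 2027 and 26 March 2026.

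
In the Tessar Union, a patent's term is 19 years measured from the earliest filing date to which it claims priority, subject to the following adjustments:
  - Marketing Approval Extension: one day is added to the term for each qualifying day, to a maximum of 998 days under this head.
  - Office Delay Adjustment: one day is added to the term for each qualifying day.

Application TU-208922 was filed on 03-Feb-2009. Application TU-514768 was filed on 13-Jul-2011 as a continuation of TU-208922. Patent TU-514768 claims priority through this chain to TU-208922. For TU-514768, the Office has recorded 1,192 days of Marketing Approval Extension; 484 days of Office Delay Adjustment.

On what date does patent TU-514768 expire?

2032-02-24

Earliest priority filing: 3 February 2009.
Base term: 3 February 2009 + 19 years → 3 February 2028.
Marketing Approval Extension: 1192 days claimed exceeds the 998-day cap, so +998 days → 28 October 2030.
Office Delay Adjustment: +484 days → 24 February 2032.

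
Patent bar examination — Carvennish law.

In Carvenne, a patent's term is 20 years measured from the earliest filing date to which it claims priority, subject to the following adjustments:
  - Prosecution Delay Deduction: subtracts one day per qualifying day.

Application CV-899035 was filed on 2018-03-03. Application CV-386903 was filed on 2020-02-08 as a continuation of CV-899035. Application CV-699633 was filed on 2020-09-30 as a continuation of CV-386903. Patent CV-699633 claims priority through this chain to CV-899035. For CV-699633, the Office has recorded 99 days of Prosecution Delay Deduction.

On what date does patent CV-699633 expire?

Earliest priority filing: 3 March 2018.
Base term: 3 March 2018 + 20 years → 3 March 2038.
Prosecution Delay Deduction: −99 days → 24 November 2037.

2037-11-24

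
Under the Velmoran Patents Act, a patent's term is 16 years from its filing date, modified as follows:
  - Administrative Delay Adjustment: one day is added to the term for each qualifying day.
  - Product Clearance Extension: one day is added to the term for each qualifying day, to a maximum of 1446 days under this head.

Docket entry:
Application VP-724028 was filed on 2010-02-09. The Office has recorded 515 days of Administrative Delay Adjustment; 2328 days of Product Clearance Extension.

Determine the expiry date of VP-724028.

June 24, 2031

Base term: filing date + 16 years → 9 February 2026.
Administrative Delay Adjustment: +515 days → 9 July 2027.
Product Clearance Extension: 2328 days claimed exceeds the 1446-day cap, so +1446 days → 24 June 2031.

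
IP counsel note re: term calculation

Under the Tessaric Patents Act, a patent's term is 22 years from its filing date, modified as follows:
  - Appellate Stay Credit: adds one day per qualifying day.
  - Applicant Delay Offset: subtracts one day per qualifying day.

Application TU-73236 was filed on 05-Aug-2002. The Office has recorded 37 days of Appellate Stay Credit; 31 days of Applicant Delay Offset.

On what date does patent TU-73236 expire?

Base term: filing date + 22 years → 5 August 2024.
Appellate Stay Credit: +37 days → 11 September 2024.
Applicant Delay Offset: −31 days → 11 August 2024.

2024-08-11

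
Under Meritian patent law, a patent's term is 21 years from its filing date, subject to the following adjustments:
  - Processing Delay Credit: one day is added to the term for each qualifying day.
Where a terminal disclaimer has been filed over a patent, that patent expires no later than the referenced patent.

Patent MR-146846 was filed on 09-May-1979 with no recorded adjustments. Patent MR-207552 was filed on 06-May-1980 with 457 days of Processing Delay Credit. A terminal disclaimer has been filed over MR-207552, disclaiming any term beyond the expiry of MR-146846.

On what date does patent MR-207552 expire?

2000-05-09

Natural term of MR-207552:
  Base: filing + 21 years → 6 May 2001.
  Processing Delay Credit: +457 days → 6 August 2002.
Expiry of referenced patent MR-146846:
  Base: filing + 21 years → 9 May 2000.
Terminal disclaimer: MR-207552 expires on the earlier of 6 August 2002 and 9 May 2000.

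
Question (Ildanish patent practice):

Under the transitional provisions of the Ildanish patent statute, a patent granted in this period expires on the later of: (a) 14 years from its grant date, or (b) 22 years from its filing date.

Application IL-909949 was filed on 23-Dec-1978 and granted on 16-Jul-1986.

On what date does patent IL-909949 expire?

(a) grant + 14 years → 16 July 2000.
(b) filing + 22 years → 23 December 2000.
Later of the two: 23 December 2000.

December 23, 2000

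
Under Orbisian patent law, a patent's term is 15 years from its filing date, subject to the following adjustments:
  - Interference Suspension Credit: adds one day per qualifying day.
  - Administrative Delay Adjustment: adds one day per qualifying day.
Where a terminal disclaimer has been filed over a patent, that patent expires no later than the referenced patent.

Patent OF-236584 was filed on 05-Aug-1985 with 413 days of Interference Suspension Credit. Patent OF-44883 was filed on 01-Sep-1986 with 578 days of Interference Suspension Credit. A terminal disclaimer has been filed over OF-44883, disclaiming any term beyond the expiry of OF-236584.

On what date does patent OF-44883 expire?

2001-09-22

Natural term of OF-44883:
  Base: filing + 15 years → 1 September 2001.
  Interference Suspension Credit: +578 days → 2 April 2003.
Expiry of referenced patent OF-236584:
  Base: filing + 15 years → 5 August 2000.
  Interference Suspension Credit: +413 days → 22 September 2001.
Terminal disclaimer: OF-44883 expires on the earlier of 2 April 2003 and 22 September 2001.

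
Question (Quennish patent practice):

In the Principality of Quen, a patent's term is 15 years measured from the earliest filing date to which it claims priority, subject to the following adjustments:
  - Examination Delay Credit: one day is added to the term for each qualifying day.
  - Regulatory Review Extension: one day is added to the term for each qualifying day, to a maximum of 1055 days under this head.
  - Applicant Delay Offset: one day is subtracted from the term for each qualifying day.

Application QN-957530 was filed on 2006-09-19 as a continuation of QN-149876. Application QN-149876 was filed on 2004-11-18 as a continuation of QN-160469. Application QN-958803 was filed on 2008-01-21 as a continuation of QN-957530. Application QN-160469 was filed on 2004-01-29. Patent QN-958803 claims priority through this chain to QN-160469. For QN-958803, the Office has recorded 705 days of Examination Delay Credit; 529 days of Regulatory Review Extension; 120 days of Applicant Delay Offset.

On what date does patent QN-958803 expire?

2022-02-16

Earliest priority filing: 29 January 2004.
Base term: 29 January 2004 + 15 years → 29 January 2019.
Examination Delay Credit: +705 days → 3 January 2021.
Regulatory Review Extension: 529 days (within the 1055-day cap) → +529 days → 16 June 2022.
Applicant Delay Offset: −120 days → 16 February 2022.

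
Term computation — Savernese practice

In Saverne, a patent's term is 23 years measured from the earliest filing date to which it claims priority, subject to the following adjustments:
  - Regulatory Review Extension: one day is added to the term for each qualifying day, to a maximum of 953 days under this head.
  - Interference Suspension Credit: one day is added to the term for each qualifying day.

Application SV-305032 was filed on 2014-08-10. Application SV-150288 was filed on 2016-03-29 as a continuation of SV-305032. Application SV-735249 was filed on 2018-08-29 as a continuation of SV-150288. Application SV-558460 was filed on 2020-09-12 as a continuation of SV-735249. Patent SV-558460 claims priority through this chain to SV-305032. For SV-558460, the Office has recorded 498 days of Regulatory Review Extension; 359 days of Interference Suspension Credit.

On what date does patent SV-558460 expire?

December 15, 2039

Earliest priority filing: 10 August 2014.
Base term: 10 August 2014 + 23 years → 10 August 2037.
Regulatory Review Extension: 498 days (within the 953-day cap) → +498 days → 21 December 2038.
Interference Suspension Credit: +359 days → 15 December 2039.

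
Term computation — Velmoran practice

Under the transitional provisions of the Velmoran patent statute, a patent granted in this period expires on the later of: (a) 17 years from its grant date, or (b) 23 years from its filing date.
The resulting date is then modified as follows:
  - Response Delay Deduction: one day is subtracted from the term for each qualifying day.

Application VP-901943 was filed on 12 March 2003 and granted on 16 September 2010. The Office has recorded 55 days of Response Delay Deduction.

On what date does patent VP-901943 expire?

(a) grant + 17 years → 16 September 2027.
(b) filing + 23 years → 12 March 2026.
Later of the two: 16 September 2027.
Response Delay Deduction: −55 days → 23 July 2027.

July 23, 2027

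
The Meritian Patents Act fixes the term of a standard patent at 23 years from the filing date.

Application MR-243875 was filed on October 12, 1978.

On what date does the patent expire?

2001-10-12

Filing date + 23 years → 12 October 2001.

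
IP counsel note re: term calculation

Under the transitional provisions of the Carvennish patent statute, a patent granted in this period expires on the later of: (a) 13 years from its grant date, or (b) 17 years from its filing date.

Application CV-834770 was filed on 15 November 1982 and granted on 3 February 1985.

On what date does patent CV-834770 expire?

1999-11-15

(a) grant + 13 years → 3 February 1998.
(b) filing + 17 years → 15 November 1999.
Later of the two: 15 November 1999.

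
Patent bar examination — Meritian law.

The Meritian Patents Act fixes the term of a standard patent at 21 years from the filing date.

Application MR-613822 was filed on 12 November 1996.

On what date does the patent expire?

November 12, 2017

Filing date + 21 years → 12 November 2017.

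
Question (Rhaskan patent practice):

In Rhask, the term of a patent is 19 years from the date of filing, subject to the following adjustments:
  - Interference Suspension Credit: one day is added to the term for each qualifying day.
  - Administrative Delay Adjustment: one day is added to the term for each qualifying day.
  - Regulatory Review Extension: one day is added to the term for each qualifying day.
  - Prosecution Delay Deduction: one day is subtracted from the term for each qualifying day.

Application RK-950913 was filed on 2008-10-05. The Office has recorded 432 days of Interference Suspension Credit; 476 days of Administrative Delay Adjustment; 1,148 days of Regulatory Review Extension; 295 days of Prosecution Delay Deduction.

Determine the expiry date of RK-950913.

Base term: filing date + 19 years → 5 October 2027.
Interference Suspension Credit: +432 days → 10 December 2028.
Administrative Delay Adjustment: +476 days → 31 March 2030.
Regulatory Review Extension: +1148 days → 22 May 2033.
Prosecution Delay Deduction: −295 days → 31 July 2032.

2032-07-31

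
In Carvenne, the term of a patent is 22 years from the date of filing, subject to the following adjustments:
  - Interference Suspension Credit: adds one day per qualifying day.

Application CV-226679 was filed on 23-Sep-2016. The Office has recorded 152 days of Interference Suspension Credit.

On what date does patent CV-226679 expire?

Base term: filing date + 22 years → 23 September 2038.
Interference Suspension Credit: +152 days → 22 February 2039.

February 22, 2039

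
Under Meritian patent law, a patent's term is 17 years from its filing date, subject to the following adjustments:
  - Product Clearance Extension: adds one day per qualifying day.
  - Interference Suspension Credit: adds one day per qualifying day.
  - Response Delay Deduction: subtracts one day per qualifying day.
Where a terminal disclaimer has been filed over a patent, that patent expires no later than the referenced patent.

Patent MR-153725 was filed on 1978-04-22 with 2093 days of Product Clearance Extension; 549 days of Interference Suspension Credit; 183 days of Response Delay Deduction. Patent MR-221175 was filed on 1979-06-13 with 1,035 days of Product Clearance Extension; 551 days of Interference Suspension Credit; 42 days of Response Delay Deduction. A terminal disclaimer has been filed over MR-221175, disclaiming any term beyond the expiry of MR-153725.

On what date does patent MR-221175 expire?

Natural term of MR-221175:
  Base: filing + 17 years → 13 June 1996.
  Product Clearance Extension: +1035 days → 14 April 1999.
  Interference Suspension Credit: +551 days → 16 October 2000.
  Response Delay Deduction: −42 days → 4 September 2000.
Expiry of referenced patent MR-153725:
  Base: filing + 17 years → 22 April 1995.
  Product Clearance Extension: +2093 days → 13 January 2001.
  Interference Suspension Credit: +549 days → 16 July 2002.
  Response Delay Deduction: −183 days → 14 January 2002.
Terminal disclaimer: MR-221175 expires on the earlier of 4 September 2000 and 14 January 2002.

September 4, 2000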